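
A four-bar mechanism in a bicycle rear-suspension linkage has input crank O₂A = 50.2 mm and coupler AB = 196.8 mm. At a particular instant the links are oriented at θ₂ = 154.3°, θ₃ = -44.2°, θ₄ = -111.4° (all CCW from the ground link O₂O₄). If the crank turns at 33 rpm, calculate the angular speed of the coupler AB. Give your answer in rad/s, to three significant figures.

0.954

ω₂ = 3.456 rad/s (from 33 rpm).
Differentiating the loop-closure r₂e^{iθ₂}+r₃e^{iθ₃}=r₁+r₄e^{iθ₄} gives r₂ω₂e^{iθ₂}+r₃ω₃e^{iθ₃}=r₄ω₄e^{iθ₄}.
Eliminating the other unknown: ω₃ = r₂ω₂ sin(θ₄−θ₂) / [r₃ sin(θ₃−θ₄)].
Numerator sine = +0.99719; denominator sine = +0.92186.
Result = 0.0502·3.456·(+0.99719) / (0.1968·(+0.92186)) = +0.95352 rad/s; magnitude 0.95352 rad/s.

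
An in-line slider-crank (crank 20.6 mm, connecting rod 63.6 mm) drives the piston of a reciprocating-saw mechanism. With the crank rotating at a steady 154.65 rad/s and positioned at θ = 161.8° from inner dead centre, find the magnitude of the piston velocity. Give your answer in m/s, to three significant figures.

ω = 154.7 rad/s
For an in-line slider-crank, x = r cosθ + √(L² − r² sin²θ), so v = −rω sinθ·[1 + r cosθ/√(L² − r² sin²θ)].
With r = 0.0206 m, L = 0.0636 m, θ = 161.8°: √(L² − r² sin²θ) = 0.063274 m.
v = −0.0206·154.7·0.31233·[1 + 0.0206·-0.94997/0.063274] = -0.68729 m/s.
|v| = 0.68729 m/s.

0.687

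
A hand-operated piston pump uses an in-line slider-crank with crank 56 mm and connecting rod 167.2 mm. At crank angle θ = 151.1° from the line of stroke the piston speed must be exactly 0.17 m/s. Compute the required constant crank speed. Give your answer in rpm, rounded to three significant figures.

For an in-line slider-crank, |v_piston| = rω|sinθ|·[1 + r cosθ/√(L² − r² sin²θ)].
With r = 0.056 m, L = 0.1672 m, θ = 151.1°: the bracketed kinematic factor |dx/dθ| = 0.019022 m.
ω = v/|dx/dθ| = 0.17/0.019022 = 8.9369 rad/s.
N = 60ω/(2π) = 85.341 rpm.

85.3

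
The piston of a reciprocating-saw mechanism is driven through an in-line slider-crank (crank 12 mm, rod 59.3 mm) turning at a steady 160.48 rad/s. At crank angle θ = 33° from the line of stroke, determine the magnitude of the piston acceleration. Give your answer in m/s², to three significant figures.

ω = 160.5 rad/s
x(θ) = r cosθ + √(L² − r² sin²θ); with ω constant, a = ω²·d²x/dθ².
d²x/dθ² = −r cosθ − r²(cos2θ)/√u − r⁴ sin²2θ/(4u^{3/2}),  u = L² − r² sin²θ = 0.00347378 m².
Substituting r = 0.012 m, L = 0.0593 m, θ = 33°: d²x/dθ² = -0.011079 m.
a = ω²·d²x/dθ² = (160.5)²·(-0.011079) = -285.32 m/s²;  |a| = 285.32 m/s².

285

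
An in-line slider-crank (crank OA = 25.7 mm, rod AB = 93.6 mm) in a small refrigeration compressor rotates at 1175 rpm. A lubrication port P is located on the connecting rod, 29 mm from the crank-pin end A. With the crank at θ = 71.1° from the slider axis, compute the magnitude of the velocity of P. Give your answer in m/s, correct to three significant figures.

3.16

ω = 123 rad/s.  Crank-pin speed |V_A| = rω = 3.1623 m/s, perpendicular to OA.
Rod angle: sinφ = −(r/L) sinθ ⇒ φ = -15.056°; ω_rod = −rω cosθ/√(L²−r²sin²θ) = -11.333 rad/s.
V_P = V_A + ω_rod × AP, with AP = 0.029 m along the rod.
Components: V_Px = −rω sinθ − a·ω_rod·sinφ = -3.0772 m/s;  V_Py = rω cosθ + a·ω_rod·cosφ = +0.70695 m/s.
|V_P| = √(V_Px² + V_Py²) = 3.1573 m/s.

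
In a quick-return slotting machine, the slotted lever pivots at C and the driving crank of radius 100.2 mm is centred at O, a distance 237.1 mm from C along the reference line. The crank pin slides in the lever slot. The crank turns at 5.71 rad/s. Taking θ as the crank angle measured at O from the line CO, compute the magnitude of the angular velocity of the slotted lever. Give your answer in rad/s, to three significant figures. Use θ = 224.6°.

1.21

ω = 5.71 rad/s
Crank pin A relative to C: A = (d + r cosθ, r sinθ); lever angle φ = atan2(r sinθ, d + r cosθ).
Differentiating tanφ: φ̇ = rω(d cosθ + r)/(d² + r² + 2dr cosθ).
d² + r² + 2dr cosθ = |CA|² = 0.0324246 m²;  d cosθ + r = -0.068621 m.
|ω_lever| = |0.1002·5.71·-0.068621| / 0.0324246 = 1.2108 rad/s.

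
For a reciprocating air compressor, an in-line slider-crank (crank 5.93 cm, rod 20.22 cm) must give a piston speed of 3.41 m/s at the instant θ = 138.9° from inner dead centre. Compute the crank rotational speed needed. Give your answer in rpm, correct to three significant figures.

For an in-line slider-crank, |v_piston| = rω|sinθ|·[1 + r cosθ/√(L² − r² sin²θ)].
With r = 0.0593 m, L = 0.2022 m, θ = 138.9°: the bracketed kinematic factor |dx/dθ| = 0.030203 m.
ω = v/|dx/dθ| = 3.41/0.030203 = 112.9 rad/s.
N = 60ω/(2π) = 1078.2 rpm.

1080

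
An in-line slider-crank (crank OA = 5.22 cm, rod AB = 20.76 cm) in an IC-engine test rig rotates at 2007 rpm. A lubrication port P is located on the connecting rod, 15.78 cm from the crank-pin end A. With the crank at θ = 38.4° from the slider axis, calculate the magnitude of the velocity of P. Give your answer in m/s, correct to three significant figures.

8.11

ω = 210.2 rad/s.  Crank-pin speed |V_A| = rω = 10.971 m/s, perpendicular to OA.
Rod angle: sinφ = −(r/L) sinθ ⇒ φ = -8.986°; ω_rod = −rω cosθ/√(L²−r²sin²θ) = -41.93 rad/s.
V_P = V_A + ω_rod × AP, with AP = 0.1578 m along the rod.
Components: V_Px = −rω sinθ − a·ω_rod·sinφ = -7.848 m/s;  V_Py = rω cosθ + a·ω_rod·cosφ = +2.0625 m/s.
|V_P| = √(V_Px² + V_Py²) = 8.1145 m/s.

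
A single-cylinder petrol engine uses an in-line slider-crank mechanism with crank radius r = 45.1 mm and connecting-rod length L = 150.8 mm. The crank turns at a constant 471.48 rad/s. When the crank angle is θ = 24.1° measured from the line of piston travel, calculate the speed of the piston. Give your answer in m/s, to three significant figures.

ω = 471.5 rad/s
For an in-line slider-crank, x = r cosθ + √(L² − r² sin²θ), so v = −rω sinθ·[1 + r cosθ/√(L² − r² sin²θ)].
With r = 0.0451 m, L = 0.1508 m, θ = 24.1°: √(L² − r² sin²θ) = 0.14967 m.
v = −0.0451·471.5·0.40833·[1 + 0.0451·0.91283/0.14967] = -11.071 m/s.
|v| = 11.071 m/s.

11.1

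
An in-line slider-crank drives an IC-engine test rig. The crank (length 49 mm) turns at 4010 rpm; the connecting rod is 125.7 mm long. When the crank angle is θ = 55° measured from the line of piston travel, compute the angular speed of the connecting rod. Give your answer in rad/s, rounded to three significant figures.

ω = 419.9 rad/s (converted from 4010 rpm).
The rod makes angle φ with the slider axis where L sinφ = r sinθ; differentiating, L cosφ·φ̇ = r ω cosθ.
L cosφ = √(L² − r² sin²θ) = 0.11912 m.
|ω_rod| = r ω |cosθ| / √(L² − r² sin²θ) = 0.049·419.9·0.57358/0.11912 = 99.078 rad/s.

99.1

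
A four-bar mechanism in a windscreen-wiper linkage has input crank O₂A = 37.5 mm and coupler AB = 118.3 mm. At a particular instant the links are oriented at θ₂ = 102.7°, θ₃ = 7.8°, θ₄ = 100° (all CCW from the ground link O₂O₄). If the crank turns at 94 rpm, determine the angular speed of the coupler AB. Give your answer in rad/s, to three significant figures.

0.147

ω₂ = 9.844 rad/s (from 94 rpm).
Differentiating the loop-closure r₂e^{iθ₂}+r₃e^{iθ₃}=r₁+r₄e^{iθ₄} gives r₂ω₂e^{iθ₂}+r₃ω₃e^{iθ₃}=r₄ω₄e^{iθ₄}.
Eliminating the other unknown: ω₃ = r₂ω₂ sin(θ₄−θ₂) / [r₃ sin(θ₃−θ₄)].
Numerator sine = -0.04711; denominator sine = -0.99926.
Result = 0.0375·9.844·(-0.04711) / (0.1183·(-0.99926)) = +0.1471 rad/s; magnitude 0.1471 rad/s.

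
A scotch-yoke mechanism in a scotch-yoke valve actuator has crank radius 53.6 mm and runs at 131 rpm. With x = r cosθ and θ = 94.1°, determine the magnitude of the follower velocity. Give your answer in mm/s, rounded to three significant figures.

ω = 13.72 rad/s (from 131 rpm).
x = r cosθ ⇒ ẋ = −rω sinθ.
|v| = rω|sinθ| = 0.0536·13.72·|sin 94.1°| = 0.73342 m/s = 733.42 mm/s.

733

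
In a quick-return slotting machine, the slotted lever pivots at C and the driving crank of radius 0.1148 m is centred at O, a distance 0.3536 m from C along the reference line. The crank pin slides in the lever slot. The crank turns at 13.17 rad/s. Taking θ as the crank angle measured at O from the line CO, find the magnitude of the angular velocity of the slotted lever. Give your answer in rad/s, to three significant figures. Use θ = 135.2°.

ω = 13.17 rad/s
Crank pin A relative to C: A = (d + r cosθ, r sinθ); lever angle φ = atan2(r sinθ, d + r cosθ).
Differentiating tanφ: φ̇ = rω(d cosθ + r)/(d² + r² + 2dr cosθ).
d² + r² + 2dr cosθ = |CA|² = 0.0806044 m²;  d cosθ + r = -0.1361 m.
|ω_lever| = |0.1148·13.17·-0.1361| / 0.0806044 = 2.5529 rad/s.

2.55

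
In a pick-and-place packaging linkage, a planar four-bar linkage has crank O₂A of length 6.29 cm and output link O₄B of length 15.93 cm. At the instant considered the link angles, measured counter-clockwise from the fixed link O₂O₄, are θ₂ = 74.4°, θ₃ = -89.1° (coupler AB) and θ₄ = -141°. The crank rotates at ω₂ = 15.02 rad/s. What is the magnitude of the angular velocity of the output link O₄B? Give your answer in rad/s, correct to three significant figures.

ω₂ = 15.02 rad/s
Differentiating the loop-closure r₂e^{iθ₂}+r₃e^{iθ₃}=r₁+r₄e^{iθ₄} gives r₂ω₂e^{iθ₂}+r₃ω₃e^{iθ₃}=r₄ω₄e^{iθ₄}.
Eliminating the other unknown: ω₄ = r₂ω₂ sin(θ₂−θ₃) / [r₄ sin(θ₄−θ₃)].
Numerator sine = +0.28402; denominator sine = -0.78694.
Result = 0.0629·15.02·(+0.28402) / (0.1593·(-0.78694)) = -2.1405 rad/s; magnitude 2.1405 rad/s.

2.14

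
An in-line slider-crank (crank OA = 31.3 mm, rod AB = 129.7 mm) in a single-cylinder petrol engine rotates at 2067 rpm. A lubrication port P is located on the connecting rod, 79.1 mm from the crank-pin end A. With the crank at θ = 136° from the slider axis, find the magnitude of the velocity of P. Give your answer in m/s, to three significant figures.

ω = 216.5 rad/s.  Crank-pin speed |V_A| = rω = 6.7751 m/s, perpendicular to OA.
Rod angle: sinφ = −(r/L) sinθ ⇒ φ = -9.651°; ω_rod = −rω cosθ/√(L²−r²sin²θ) = +38.115 rad/s.
V_P = V_A + ω_rod × AP, with AP = 0.0791 m along the rod.
Components: V_Px = −rω sinθ − a·ω_rod·sinφ = -4.2009 m/s;  V_Py = rω cosθ + a·ω_rod·cosφ = -1.9013 m/s.
|V_P| = √(V_Px² + V_Py²) = 4.6112 m/s.

4.61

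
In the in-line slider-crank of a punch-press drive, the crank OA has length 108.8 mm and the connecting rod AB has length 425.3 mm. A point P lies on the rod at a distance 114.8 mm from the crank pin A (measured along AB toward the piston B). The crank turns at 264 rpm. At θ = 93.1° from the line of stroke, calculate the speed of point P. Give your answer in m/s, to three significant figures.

2.99

ω = 27.65 rad/s.  Crank-pin speed |V_A| = rω = 3.0079 m/s, perpendicular to OA.
Rod angle: sinφ = −(r/L) sinθ ⇒ φ = -14.800°; ω_rod = −rω cosθ/√(L²−r²sin²θ) = +0.39559 rad/s.
V_P = V_A + ω_rod × AP, with AP = 0.1148 m along the rod.
Components: V_Px = −rω sinθ − a·ω_rod·sinφ = -2.9919 m/s;  V_Py = rω cosθ + a·ω_rod·cosφ = -0.11876 m/s.
|V_P| = √(V_Px² + V_Py²) = 2.9942 m/s.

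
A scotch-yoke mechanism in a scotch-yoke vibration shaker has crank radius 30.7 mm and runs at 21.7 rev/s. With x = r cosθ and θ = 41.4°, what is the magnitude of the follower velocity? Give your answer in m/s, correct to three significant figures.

2.77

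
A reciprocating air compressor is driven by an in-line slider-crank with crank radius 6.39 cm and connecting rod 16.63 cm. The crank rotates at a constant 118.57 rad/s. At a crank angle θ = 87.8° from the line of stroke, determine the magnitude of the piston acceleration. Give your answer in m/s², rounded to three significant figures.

338

ω = 118.6 rad/s
x(θ) = r cosθ + √(L² − r² sin²θ); with ω constant, a = ω²·d²x/dθ².
d²x/dθ² = −r cosθ − r²(cos2θ)/√u − r⁴ sin²2θ/(4u^{3/2}),  u = L² − r² sin²θ = 0.0235785 m².
Substituting r = 0.0639 m, L = 0.1663 m, θ = 87.8°: d²x/dθ² = +0.024053 m.
a = ω²·d²x/dθ² = (118.6)²·(+0.024053) = +338.16 m/s²;  |a| = 338.16 m/s².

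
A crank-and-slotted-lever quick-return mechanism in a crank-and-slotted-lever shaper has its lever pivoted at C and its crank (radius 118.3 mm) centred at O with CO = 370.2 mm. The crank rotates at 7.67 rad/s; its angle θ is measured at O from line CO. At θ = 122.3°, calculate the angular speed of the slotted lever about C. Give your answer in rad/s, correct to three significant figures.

0.692

ω = 7.67 rad/s
Crank pin A relative to C: A = (d + r cosθ, r sinθ); lever angle φ = atan2(r sinθ, d + r cosθ).
Differentiating tanφ: φ̇ = rω(d cosθ + r)/(d² + r² + 2dr cosθ).
d² + r² + 2dr cosθ = |CA|² = 0.104239 m²;  d cosθ + r = -0.079517 m.
|ω_lever| = |0.1183·7.67·-0.079517| / 0.104239 = 0.69216 rad/s.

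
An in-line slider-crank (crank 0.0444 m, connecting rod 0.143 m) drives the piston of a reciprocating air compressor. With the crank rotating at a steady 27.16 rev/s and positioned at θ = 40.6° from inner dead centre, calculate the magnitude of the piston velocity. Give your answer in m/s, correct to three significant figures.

ω = 2π·27.2 = 170.7 rad/s
For an in-line slider-crank, x = r cosθ + √(L² − r² sin²θ), so v = −rω sinθ·[1 + r cosθ/√(L² − r² sin²θ)].
With r = 0.0444 m, L = 0.143 m, θ = 40.6°: √(L² − r² sin²θ) = 0.14005 m.
v = −0.0444·170.7·0.65077·[1 + 0.0444·0.75927/0.14005] = -6.1178 m/s.
|v| = 6.1178 m/s.

6.12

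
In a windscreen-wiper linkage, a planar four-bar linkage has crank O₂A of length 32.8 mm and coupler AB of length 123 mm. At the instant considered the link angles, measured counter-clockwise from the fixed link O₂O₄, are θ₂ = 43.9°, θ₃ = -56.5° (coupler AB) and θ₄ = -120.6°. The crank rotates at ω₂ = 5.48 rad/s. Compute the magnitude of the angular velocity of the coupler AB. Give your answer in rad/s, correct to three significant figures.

ω₂ = 5.48 rad/s
Differentiating the loop-closure r₂e^{iθ₂}+r₃e^{iθ₃}=r₁+r₄e^{iθ₄} gives r₂ω₂e^{iθ₂}+r₃ω₃e^{iθ₃}=r₄ω₄e^{iθ₄}.
Eliminating the other unknown: ω₃ = r₂ω₂ sin(θ₄−θ₂) / [r₃ sin(θ₃−θ₄)].
Numerator sine = -0.26724; denominator sine = +0.89956.
Result = 0.0328·5.48·(-0.26724) / (0.123·(+0.89956)) = -0.43413 rad/s; magnitude 0.43413 rad/s.

0.434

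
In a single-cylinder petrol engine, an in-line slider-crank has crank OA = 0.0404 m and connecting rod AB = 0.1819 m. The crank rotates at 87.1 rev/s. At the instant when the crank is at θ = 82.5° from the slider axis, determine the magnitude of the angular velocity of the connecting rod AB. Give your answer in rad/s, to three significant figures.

ω = 547.3 rad/s (converted from 87.1 rev/s).
The rod makes angle φ with the slider axis where L sinφ = r sinθ; differentiating, L cosφ·φ̇ = r ω cosθ.
L cosφ = √(L² − r² sin²θ) = 0.17744 m.
|ω_rod| = r ω |cosθ| / √(L² − r² sin²θ) = 0.0404·547.3·0.13053/0.17744 = 16.264 rad/s.

16.3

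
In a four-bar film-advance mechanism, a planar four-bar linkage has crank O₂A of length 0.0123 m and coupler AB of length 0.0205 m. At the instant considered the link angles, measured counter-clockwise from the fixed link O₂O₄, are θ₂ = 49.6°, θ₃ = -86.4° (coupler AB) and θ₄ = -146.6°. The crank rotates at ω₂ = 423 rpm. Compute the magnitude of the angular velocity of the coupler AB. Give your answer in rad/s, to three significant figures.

8.54

ω₂ = 44.3 rad/s (from 423 rpm).
Differentiating the loop-closure r₂e^{iθ₂}+r₃e^{iθ₃}=r₁+r₄e^{iθ₄} gives r₂ω₂e^{iθ₂}+r₃ω₃e^{iθ₃}=r₄ω₄e^{iθ₄}.
Eliminating the other unknown: ω₃ = r₂ω₂ sin(θ₄−θ₂) / [r₃ sin(θ₃−θ₄)].
Numerator sine = +0.27899; denominator sine = +0.86777.
Result = 0.0123·44.3·(+0.27899) / (0.0205·(+0.86777)) = +8.5449 rad/s; magnitude 8.5449 rad/s.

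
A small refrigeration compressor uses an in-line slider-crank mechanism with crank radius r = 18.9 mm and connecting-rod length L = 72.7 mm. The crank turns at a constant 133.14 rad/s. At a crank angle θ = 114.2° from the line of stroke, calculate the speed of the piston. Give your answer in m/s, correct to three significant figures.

2.04

ω = 133.1 rad/s
For an in-line slider-crank, x = r cosθ + √(L² − r² sin²θ), so v = −rω sinθ·[1 + r cosθ/√(L² − r² sin²θ)].
With r = 0.0189 m, L = 0.0727 m, θ = 114.2°: √(L² − r² sin²θ) = 0.070627 m.
v = −0.0189·133.1·0.91212·[1 + 0.0189·-0.40992/0.070627] = -2.0434 m/s.
|v| = 2.0434 m/s.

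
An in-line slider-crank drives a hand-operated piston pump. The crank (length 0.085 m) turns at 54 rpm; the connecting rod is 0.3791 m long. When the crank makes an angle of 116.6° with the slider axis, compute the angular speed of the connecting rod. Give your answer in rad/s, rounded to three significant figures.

ω = 5.655 rad/s (converted from 54 rpm).
The rod makes angle φ with the slider axis where L sinφ = r sinθ; differentiating, L cosφ·φ̇ = r ω cosθ.
L cosφ = √(L² − r² sin²θ) = 0.3714 m.
|ω_rod| = r ω |cosθ| / √(L² − r² sin²θ) = 0.085·5.655·0.44776/0.3714 = 0.57948 rad/s.

0.579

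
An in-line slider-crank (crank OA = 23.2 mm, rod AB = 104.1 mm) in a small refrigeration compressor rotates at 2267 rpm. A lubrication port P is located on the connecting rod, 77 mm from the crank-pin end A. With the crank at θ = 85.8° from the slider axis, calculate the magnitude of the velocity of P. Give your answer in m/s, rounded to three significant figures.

5.56

ω = 237.4 rad/s.  Crank-pin speed |V_A| = rω = 5.5077 m/s, perpendicular to OA.
Rod angle: sinφ = −(r/L) sinθ ⇒ φ = -12.842°; ω_rod = −rω cosθ/√(L²−r²sin²θ) = -3.9743 rad/s.
V_P = V_A + ω_rod × AP, with AP = 0.077 m along the rod.
Components: V_Px = −rω sinθ − a·ω_rod·sinφ = -5.5609 m/s;  V_Py = rω cosθ + a·ω_rod·cosφ = +0.10501 m/s.
|V_P| = √(V_Px² + V_Py²) = 5.5619 m/s.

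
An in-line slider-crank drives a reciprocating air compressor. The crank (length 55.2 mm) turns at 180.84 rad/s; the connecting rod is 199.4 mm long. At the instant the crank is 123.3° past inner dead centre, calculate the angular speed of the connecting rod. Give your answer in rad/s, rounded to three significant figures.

ω = 180.8 rad/s
The rod makes angle φ with the slider axis where L sinφ = r sinθ; differentiating, L cosφ·φ̇ = r ω cosθ.
L cosφ = √(L² − r² sin²θ) = 0.19399 m.
|ω_rod| = r ω |cosθ| / √(L² − r² sin²θ) = 0.0552·180.8·0.54902/0.19399 = 28.252 rad/s.

28.3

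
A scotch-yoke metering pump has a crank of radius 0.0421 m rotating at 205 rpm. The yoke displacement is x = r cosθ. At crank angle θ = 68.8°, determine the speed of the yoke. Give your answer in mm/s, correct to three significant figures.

843

ω = 21.47 rad/s (from 205 rpm).
x = r cosθ ⇒ ẋ = −rω sinθ.
|v| = rω|sinθ| = 0.0421·21.47·|sin 68.8°| = 0.84262 m/s = 842.62 mm/s.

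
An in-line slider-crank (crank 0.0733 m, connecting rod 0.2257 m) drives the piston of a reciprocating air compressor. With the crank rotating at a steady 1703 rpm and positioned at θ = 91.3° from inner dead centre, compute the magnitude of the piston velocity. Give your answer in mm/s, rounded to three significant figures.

13000

ω = 2π·1703/60 = 178.3 rad/s
For an in-line slider-crank, x = r cosθ + √(L² − r² sin²θ), so v = −rω sinθ·[1 + r cosθ/√(L² − r² sin²θ)].
With r = 0.0733 m, L = 0.2257 m, θ = 91.3°: √(L² − r² sin²θ) = 0.21347 m.
v = −0.0733·178.3·0.99974·[1 + 0.0733·-0.02269/0.21347] = -12.967 m/s.
|v| = 12.967 m/s = 12967 mm/s.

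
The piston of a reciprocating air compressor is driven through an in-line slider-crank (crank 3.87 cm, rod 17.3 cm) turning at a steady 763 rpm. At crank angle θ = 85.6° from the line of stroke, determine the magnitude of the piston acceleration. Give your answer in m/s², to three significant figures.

37.1

ω = 2π·763/60 = 79.9 rad/s
x(θ) = r cosθ + √(L² − r² sin²θ); with ω constant, a = ω²·d²x/dθ².
d²x/dθ² = −r cosθ − r²(cos2θ)/√u − r⁴ sin²2θ/(4u^{3/2}),  u = L² − r² sin²θ = 0.0284401 m².
Substituting r = 0.0387 m, L = 0.173 m, θ = 85.6°: d²x/dθ² = +0.0058046 m.
a = ω²·d²x/dθ² = (79.9)²·(+0.0058046) = +37.058 m/s²;  |a| = 37.058 m/s².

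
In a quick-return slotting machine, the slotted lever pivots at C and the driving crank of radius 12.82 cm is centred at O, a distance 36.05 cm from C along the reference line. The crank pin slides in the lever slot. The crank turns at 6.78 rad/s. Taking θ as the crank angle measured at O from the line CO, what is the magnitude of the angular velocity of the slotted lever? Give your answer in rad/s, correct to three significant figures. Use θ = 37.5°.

1.64

ω = 6.78 rad/s
Crank pin A relative to C: A = (d + r cosθ, r sinθ); lever angle φ = atan2(r sinθ, d + r cosθ).
Differentiating tanφ: φ̇ = rω(d cosθ + r)/(d² + r² + 2dr cosθ).
d² + r² + 2dr cosθ = |CA|² = 0.219727 m²;  d cosθ + r = +0.4142 m.
|ω_lever| = |0.1282·6.78·+0.4142| / 0.219727 = 1.6385 rad/s.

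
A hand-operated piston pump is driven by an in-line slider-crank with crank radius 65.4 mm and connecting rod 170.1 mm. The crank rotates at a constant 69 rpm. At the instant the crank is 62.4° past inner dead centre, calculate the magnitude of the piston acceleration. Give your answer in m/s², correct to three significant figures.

0.824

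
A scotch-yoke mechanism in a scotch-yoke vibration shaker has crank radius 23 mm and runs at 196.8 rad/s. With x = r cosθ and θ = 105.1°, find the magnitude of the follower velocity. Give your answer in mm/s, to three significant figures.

4370

ω = 196.8 rad/s
x = r cosθ ⇒ ẋ = −rω sinθ.
|v| = rω|sinθ| = 0.023·196.8·|sin 105.1°| = 4.3701 m/s = 4370.1 mm/s.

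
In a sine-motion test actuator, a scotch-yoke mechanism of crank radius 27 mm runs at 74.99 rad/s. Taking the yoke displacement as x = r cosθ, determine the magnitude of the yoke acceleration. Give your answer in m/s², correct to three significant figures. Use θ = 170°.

150

ω = 74.99 rad/s
x = r cosθ ⇒ ẍ = −rω² cosθ (ω constant).
|a| = rω²|cosθ| = 0.027·(74.99)²·|cos 170°| = 149.53 m/s².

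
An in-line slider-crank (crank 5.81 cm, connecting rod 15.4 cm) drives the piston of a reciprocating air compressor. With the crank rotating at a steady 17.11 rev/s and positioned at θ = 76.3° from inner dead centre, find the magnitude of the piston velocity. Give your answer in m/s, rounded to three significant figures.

6.65

ω = 2π·17.1 = 107.5 rad/s
For an in-line slider-crank, x = r cosθ + √(L² − r² sin²θ), so v = −rω sinθ·[1 + r cosθ/√(L² − r² sin²θ)].
With r = 0.0581 m, L = 0.154 m, θ = 76.3°: √(L² − r² sin²θ) = 0.14328 m.
v = −0.0581·107.5·0.97155·[1 + 0.0581·0.23684/0.14328] = -6.6511 m/s.
|v| = 6.6511 m/s.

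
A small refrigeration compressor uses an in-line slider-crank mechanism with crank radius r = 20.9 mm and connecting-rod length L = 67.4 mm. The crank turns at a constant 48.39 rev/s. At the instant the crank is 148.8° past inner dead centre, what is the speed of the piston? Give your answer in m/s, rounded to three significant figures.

2.41

ω = 2π·48.4 = 304 rad/s
For an in-line slider-crank, x = r cosθ + √(L² − r² sin²θ), so v = −rω sinθ·[1 + r cosθ/√(L² − r² sin²θ)].
With r = 0.0209 m, L = 0.0674 m, θ = 148.8°: √(L² − r² sin²θ) = 0.066525 m.
v = −0.0209·304·0.51803·[1 + 0.0209·-0.85536/0.066525] = -2.4072 m/s.
|v| = 2.4072 m/s.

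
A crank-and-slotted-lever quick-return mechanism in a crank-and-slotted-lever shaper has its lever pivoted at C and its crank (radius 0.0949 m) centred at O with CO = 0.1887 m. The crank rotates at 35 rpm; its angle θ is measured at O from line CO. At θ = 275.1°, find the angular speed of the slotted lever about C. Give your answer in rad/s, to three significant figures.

0.813

ω = 3.665 rad/s (from 35 rpm).
Crank pin A relative to C: A = (d + r cosθ, r sinθ); lever angle φ = atan2(r sinθ, d + r cosθ).
Differentiating tanφ: φ̇ = rω(d cosθ + r)/(d² + r² + 2dr cosθ).
d² + r² + 2dr cosθ = |CA|² = 0.0477975 m²;  d cosθ + r = +0.11167 m.
|ω_lever| = |0.0949·3.665·+0.11167| / 0.0477975 = 0.81266 rad/s.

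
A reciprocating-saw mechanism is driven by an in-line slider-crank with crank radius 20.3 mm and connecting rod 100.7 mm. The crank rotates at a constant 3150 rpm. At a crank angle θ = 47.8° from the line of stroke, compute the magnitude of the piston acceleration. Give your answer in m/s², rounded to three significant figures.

1440

ω = 2π·3150/60 = 329.9 rad/s
x(θ) = r cosθ + √(L² − r² sin²θ); with ω constant, a = ω²·d²x/dθ².
d²x/dθ² = −r cosθ − r²(cos2θ)/√u − r⁴ sin²2θ/(4u^{3/2}),  u = L² − r² sin²θ = 0.00991434 m².
Substituting r = 0.0203 m, L = 0.1007 m, θ = 47.8°: d²x/dθ² = -0.013275 m.
a = ω²·d²x/dθ² = (329.9)²·(-0.013275) = -1444.4 m/s²;  |a| = 1444.4 m/s².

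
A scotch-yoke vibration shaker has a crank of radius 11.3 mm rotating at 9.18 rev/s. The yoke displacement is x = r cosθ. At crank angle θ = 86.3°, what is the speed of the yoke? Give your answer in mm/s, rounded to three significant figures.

650

ω = 57.68 rad/s (from 9.18 rev/s).
x = r cosθ ⇒ ẋ = −rω sinθ.
|v| = rω|sinθ| = 0.0113·57.68·|sin 86.3°| = 0.65042 m/s = 650.42 mm/s.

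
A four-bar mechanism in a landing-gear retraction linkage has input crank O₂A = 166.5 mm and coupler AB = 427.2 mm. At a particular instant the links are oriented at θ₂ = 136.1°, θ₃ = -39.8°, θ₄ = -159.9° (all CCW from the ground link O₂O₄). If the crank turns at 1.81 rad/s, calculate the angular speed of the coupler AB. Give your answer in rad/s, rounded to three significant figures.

0.733

ω₂ = 1.81 rad/s
Differentiating the loop-closure r₂e^{iθ₂}+r₃e^{iθ₃}=r₁+r₄e^{iθ₄} gives r₂ω₂e^{iθ₂}+r₃ω₃e^{iθ₃}=r₄ω₄e^{iθ₄}.
Eliminating the other unknown: ω₃ = r₂ω₂ sin(θ₄−θ₂) / [r₃ sin(θ₃−θ₄)].
Numerator sine = +0.89879; denominator sine = +0.86515.
Result = 0.1665·1.81·(+0.89879) / (0.4272·(+0.86515)) = +0.73287 rad/s; magnitude 0.73287 rad/s.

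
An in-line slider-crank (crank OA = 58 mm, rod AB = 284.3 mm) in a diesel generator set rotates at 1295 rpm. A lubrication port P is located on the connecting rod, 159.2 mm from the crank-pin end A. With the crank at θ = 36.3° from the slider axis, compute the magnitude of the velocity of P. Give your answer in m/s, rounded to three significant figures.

ω = 135.6 rad/s.  Crank-pin speed |V_A| = rω = 7.8655 m/s, perpendicular to OA.
Rod angle: sinφ = −(r/L) sinθ ⇒ φ = -6.937°; ω_rod = −rω cosθ/√(L²−r²sin²θ) = -22.461 rad/s.
V_P = V_A + ω_rod × AP, with AP = 0.1592 m along the rod.
Components: V_Px = −rω sinθ − a·ω_rod·sinφ = -5.0884 m/s;  V_Py = rω cosθ + a·ω_rod·cosφ = +2.7894 m/s.
|V_P| = √(V_Px² + V_Py²) = 5.8027 m/s.

5.80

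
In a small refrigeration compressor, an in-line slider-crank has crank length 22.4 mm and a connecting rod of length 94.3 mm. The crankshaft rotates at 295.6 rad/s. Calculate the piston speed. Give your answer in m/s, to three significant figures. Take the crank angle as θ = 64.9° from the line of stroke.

6.61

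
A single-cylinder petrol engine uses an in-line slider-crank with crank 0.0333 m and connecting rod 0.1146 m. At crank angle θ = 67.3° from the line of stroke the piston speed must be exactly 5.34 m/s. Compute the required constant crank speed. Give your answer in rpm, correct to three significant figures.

1490

For an in-line slider-crank, |v_piston| = rω|sinθ|·[1 + r cosθ/√(L² − r² sin²θ)].
With r = 0.0333 m, L = 0.1146 m, θ = 67.3°: the bracketed kinematic factor |dx/dθ| = 0.034296 m.
ω = v/|dx/dθ| = 5.34/0.034296 = 155.7 rad/s.
N = 60ω/(2π) = 1486.8 rpm.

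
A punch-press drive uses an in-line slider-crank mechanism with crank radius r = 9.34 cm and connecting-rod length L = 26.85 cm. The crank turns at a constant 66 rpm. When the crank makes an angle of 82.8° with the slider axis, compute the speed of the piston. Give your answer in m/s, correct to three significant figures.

ω = 2π·66/60 = 6.912 rad/s
For an in-line slider-crank, x = r cosθ + √(L² − r² sin²θ), so v = −rω sinθ·[1 + r cosθ/√(L² − r² sin²θ)].
With r = 0.0934 m, L = 0.2685 m, θ = 82.8°: √(L² − r² sin²θ) = 0.252 m.
v = −0.0934·6.912·0.99211·[1 + 0.0934·0.12533/0.252] = -0.67019 m/s.
|v| = 0.67019 m/s.

0.670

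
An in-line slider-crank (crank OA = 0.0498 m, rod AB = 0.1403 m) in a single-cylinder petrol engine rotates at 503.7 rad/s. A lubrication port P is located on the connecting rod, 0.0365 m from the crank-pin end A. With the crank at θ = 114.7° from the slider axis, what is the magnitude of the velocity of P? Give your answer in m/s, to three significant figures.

ω = 503.7 rad/s.  Crank-pin speed |V_A| = rω = 25.084 m/s, perpendicular to OA.
Rod angle: sinφ = −(r/L) sinθ ⇒ φ = -18.813°; ω_rod = −rω cosθ/√(L²−r²sin²θ) = +78.927 rad/s.
V_P = V_A + ω_rod × AP, with AP = 0.0365 m along the rod.
Components: V_Px = −rω sinθ − a·ω_rod·sinφ = -21.86 m/s;  V_Py = rω cosθ + a·ω_rod·cosφ = -7.755 m/s.
|V_P| = √(V_Px² + V_Py²) = 23.195 m/s.

23.2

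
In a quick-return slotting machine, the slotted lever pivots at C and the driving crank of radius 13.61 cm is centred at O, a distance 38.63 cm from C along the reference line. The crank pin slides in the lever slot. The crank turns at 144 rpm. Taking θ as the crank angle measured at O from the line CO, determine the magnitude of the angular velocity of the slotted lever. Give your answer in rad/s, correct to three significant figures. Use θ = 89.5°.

ω = 15.08 rad/s (from 144 rpm).
Crank pin A relative to C: A = (d + r cosθ, r sinθ); lever angle φ = atan2(r sinθ, d + r cosθ).
Differentiating tanφ: φ̇ = rω(d cosθ + r)/(d² + r² + 2dr cosθ).
d² + r² + 2dr cosθ = |CA|² = 0.168669 m²;  d cosθ + r = +0.13947 m.
|ω_lever| = |0.1361·15.08·+0.13947| / 0.168669 = 1.6971 rad/s.

1.70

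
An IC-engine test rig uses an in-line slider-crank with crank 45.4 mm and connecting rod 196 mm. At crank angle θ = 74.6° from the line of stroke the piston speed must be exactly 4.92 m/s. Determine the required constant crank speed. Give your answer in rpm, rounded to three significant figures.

1010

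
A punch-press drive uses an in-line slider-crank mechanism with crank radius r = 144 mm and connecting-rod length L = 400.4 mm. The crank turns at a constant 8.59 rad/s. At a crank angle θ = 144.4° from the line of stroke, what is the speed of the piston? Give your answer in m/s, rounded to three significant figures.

ω = 8.59 rad/s
For an in-line slider-crank, x = r cosθ + √(L² − r² sin²θ), so v = −rω sinθ·[1 + r cosθ/√(L² − r² sin²θ)].
With r = 0.144 m, L = 0.4004 m, θ = 144.4°: √(L² − r² sin²θ) = 0.39153 m.
v = −0.144·8.59·0.58212·[1 + 0.144·-0.81310/0.39153] = -0.50473 m/s.
|v| = 0.50473 m/s.

0.505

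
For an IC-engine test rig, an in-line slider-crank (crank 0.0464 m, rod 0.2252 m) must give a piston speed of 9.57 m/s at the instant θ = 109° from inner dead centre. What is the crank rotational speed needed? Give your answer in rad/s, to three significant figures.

For an in-line slider-crank, |v_piston| = rω|sinθ|·[1 + r cosθ/√(L² − r² sin²θ)].
With r = 0.0464 m, L = 0.2252 m, θ = 109°: the bracketed kinematic factor |dx/dθ| = 0.040872 m.
ω = v/|dx/dθ| = 9.57/0.040872 = 234.15 rad/s.

234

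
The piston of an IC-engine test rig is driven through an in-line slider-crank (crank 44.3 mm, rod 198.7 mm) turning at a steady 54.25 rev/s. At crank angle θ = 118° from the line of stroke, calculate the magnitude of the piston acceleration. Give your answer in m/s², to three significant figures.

ω = 2π·54.2 = 340.9 rad/s
x(θ) = r cosθ + √(L² − r² sin²θ); with ω constant, a = ω²·d²x/dθ².
d²x/dθ² = −r cosθ − r²(cos2θ)/√u − r⁴ sin²2θ/(4u^{3/2}),  u = L² − r² sin²θ = 0.0379517 m².
Substituting r = 0.0443 m, L = 0.1987 m, θ = 118°: d²x/dθ² = +0.026341 m.
a = ω²·d²x/dθ² = (340.9)²·(+0.026341) = +3060.5 m/s²;  |a| = 3060.5 m/s².

3060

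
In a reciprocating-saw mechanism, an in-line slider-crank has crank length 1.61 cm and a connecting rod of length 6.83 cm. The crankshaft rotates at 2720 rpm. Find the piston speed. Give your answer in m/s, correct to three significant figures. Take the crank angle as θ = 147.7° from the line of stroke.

ω = 2π·2720/60 = 284.8 rad/s
For an in-line slider-crank, x = r cosθ + √(L² − r² sin²θ), so v = −rω sinθ·[1 + r cosθ/√(L² − r² sin²θ)].
With r = 0.0161 m, L = 0.0683 m, θ = 147.7°: √(L² − r² sin²θ) = 0.067756 m.
v = −0.0161·284.8·0.53435·[1 + 0.0161·-0.84526/0.067756] = -1.9583 m/s.
|v| = 1.9583 m/s.

1.96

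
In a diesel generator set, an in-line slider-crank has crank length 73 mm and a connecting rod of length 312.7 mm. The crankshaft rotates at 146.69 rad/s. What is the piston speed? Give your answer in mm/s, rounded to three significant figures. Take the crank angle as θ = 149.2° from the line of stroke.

ω = 146.7 rad/s
For an in-line slider-crank, x = r cosθ + √(L² − r² sin²θ), so v = −rω sinθ·[1 + r cosθ/√(L² − r² sin²θ)].
With r = 0.073 m, L = 0.3127 m, θ = 149.2°: √(L² − r² sin²θ) = 0.31046 m.
v = −0.073·146.7·0.51204·[1 + 0.073·-0.85896/0.31046] = -4.3757 m/s.
|v| = 4.3757 m/s = 4375.7 mm/s.

4380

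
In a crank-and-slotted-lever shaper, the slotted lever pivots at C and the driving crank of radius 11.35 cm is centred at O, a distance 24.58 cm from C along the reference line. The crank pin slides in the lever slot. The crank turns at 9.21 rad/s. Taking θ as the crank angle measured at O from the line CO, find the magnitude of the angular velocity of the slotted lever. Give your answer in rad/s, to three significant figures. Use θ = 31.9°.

ω = 9.21 rad/s
Crank pin A relative to C: A = (d + r cosθ, r sinθ); lever angle φ = atan2(r sinθ, d + r cosθ).
Differentiating tanφ: φ̇ = rω(d cosθ + r)/(d² + r² + 2dr cosθ).
d² + r² + 2dr cosθ = |CA|² = 0.12067 m²;  d cosθ + r = +0.32218 m.
|ω_lever| = |0.1135·9.21·+0.32218| / 0.12067 = 2.791 rad/s.

2.79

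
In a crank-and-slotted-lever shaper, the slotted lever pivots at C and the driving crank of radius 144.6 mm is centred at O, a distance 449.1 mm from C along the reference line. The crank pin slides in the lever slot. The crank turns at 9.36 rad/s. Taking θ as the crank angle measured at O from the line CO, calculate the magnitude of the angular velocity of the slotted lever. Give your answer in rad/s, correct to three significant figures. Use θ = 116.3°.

ω = 9.36 rad/s
Crank pin A relative to C: A = (d + r cosθ, r sinθ); lever angle φ = atan2(r sinθ, d + r cosθ).
Differentiating tanφ: φ̇ = rω(d cosθ + r)/(d² + r² + 2dr cosθ).
d² + r² + 2dr cosθ = |CA|² = 0.165054 m²;  d cosθ + r = -0.054383 m.
|ω_lever| = |0.1446·9.36·-0.054383| / 0.165054 = 0.44595 rad/s.

0.446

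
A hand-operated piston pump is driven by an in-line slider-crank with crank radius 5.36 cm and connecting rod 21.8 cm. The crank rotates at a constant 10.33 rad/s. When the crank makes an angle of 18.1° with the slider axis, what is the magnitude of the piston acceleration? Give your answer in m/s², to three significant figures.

6.58

ω = 10.33 rad/s
x(θ) = r cosθ + √(L² − r² sin²θ); with ω constant, a = ω²·d²x/dθ².
d²x/dθ² = −r cosθ − r²(cos2θ)/√u − r⁴ sin²2θ/(4u^{3/2}),  u = L² − r² sin²θ = 0.0472467 m².
Substituting r = 0.0536 m, L = 0.218 m, θ = 18.1°: d²x/dθ² = -0.061684 m.
a = ω²·d²x/dθ² = (10.33)²·(-0.061684) = -6.5822 m/s²;  |a| = 6.5822 m/s².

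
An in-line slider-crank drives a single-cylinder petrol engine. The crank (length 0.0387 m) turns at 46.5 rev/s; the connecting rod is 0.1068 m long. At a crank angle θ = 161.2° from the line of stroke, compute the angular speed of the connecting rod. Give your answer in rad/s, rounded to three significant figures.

ω = 292.2 rad/s (converted from 46.5 rev/s).
The rod makes angle φ with the slider axis where L sinφ = r sinθ; differentiating, L cosφ·φ̇ = r ω cosθ.
L cosφ = √(L² − r² sin²θ) = 0.10607 m.
|ω_rod| = r ω |cosθ| / √(L² − r² sin²θ) = 0.0387·292.2·0.94665/0.10607 = 100.91 rad/s.

101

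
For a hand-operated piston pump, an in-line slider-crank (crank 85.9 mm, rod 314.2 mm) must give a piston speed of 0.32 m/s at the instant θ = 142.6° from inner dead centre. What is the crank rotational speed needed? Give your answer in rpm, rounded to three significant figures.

75.1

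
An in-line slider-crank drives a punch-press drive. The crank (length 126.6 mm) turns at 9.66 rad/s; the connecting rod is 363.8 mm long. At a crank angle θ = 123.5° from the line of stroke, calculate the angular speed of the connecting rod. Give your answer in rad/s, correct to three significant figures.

ω = 9.66 rad/s
The rod makes angle φ with the slider axis where L sinφ = r sinθ; differentiating, L cosφ·φ̇ = r ω cosθ.
L cosφ = √(L² − r² sin²θ) = 0.34815 m.
|ω_rod| = r ω |cosθ| / √(L² − r² sin²θ) = 0.1266·9.66·0.55194/0.34815 = 1.9388 rad/s.

1.94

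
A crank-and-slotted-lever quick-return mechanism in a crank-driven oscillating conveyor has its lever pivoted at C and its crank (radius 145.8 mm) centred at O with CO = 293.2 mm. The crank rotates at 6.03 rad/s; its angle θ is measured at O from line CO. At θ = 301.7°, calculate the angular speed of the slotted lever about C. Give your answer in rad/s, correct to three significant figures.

ω = 6.03 rad/s
Crank pin A relative to C: A = (d + r cosθ, r sinθ); lever angle φ = atan2(r sinθ, d + r cosθ).
Differentiating tanφ: φ̇ = rω(d cosθ + r)/(d² + r² + 2dr cosθ).
d² + r² + 2dr cosθ = |CA|² = 0.15215 m²;  d cosθ + r = +0.29987 m.
|ω_lever| = |0.1458·6.03·+0.29987| / 0.15215 = 1.7327 rad/s.

1.73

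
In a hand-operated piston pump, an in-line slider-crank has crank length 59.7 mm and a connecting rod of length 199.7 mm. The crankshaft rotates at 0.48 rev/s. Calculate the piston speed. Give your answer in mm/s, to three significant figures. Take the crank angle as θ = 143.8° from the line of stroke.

ω = 2π·0.48 = 3.016 rad/s
For an in-line slider-crank, x = r cosθ + √(L² − r² sin²θ), so v = −rω sinθ·[1 + r cosθ/√(L² − r² sin²θ)].
With r = 0.0597 m, L = 0.1997 m, θ = 143.8°: √(L² − r² sin²θ) = 0.19656 m.
v = −0.0597·3.016·0.59061·[1 + 0.0597·-0.80696/0.19656] = -0.080276 m/s.
|v| = 0.080276 m/s = 80.276 mm/s.

80.3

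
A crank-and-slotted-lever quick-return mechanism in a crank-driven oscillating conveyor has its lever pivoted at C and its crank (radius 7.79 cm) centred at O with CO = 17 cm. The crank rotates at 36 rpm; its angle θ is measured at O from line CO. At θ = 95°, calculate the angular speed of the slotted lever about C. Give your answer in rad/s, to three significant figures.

ω = 3.77 rad/s (from 36 rpm).
Crank pin A relative to C: A = (d + r cosθ, r sinθ); lever angle φ = atan2(r sinθ, d + r cosθ).
Differentiating tanφ: φ̇ = rω(d cosθ + r)/(d² + r² + 2dr cosθ).
d² + r² + 2dr cosθ = |CA|² = 0.03266 m²;  d cosθ + r = +0.063084 m.
|ω_lever| = |0.0779·3.77·+0.063084| / 0.03266 = 0.56724 rad/s.

0.567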